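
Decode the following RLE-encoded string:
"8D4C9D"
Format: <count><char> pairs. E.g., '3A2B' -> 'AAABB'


Expanding each <count><char> pair:
  8D -> 'DDDDDDDD'
  4C -> 'CCCC'
  9D -> 'DDDDDDDDD'

Decoded = DDDDDDDDCCCCDDDDDDDDD


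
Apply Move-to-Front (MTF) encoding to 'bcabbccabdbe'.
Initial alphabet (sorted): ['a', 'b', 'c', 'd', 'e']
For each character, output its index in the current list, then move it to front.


MTF encoding:
'b': index 1 in ['a', 'b', 'c', 'd', 'e'] -> ['b', 'a', 'c', 'd', 'e']
'c': index 2 in ['b', 'a', 'c', 'd', 'e'] -> ['c', 'b', 'a', 'd', 'e']
'a': index 2 in ['c', 'b', 'a', 'd', 'e'] -> ['a', 'c', 'b', 'd', 'e']
'b': index 2 in ['a', 'c', 'b', 'd', 'e'] -> ['b', 'a', 'c', 'd', 'e']
'b': index 0 in ['b', 'a', 'c', 'd', 'e'] -> ['b', 'a', 'c', 'd', 'e']
'c': index 2 in ['b', 'a', 'c', 'd', 'e'] -> ['c', 'b', 'a', 'd', 'e']
'c': index 0 in ['c', 'b', 'a', 'd', 'e'] -> ['c', 'b', 'a', 'd', 'e']
'a': index 2 in ['c', 'b', 'a', 'd', 'e'] -> ['a', 'c', 'b', 'd', 'e']
'b': index 2 in ['a', 'c', 'b', 'd', 'e'] -> ['b', 'a', 'c', 'd', 'e']
'd': index 3 in ['b', 'a', 'c', 'd', 'e'] -> ['d', 'b', 'a', 'c', 'e']
'b': index 1 in ['d', 'b', 'a', 'c', 'e'] -> ['b', 'd', 'a', 'c', 'e']
'e': index 4 in ['b', 'd', 'a', 'c', 'e'] -> ['e', 'b', 'd', 'a', 'c']


Output: [1, 2, 2, 2, 0, 2, 0, 2, 2, 3, 1, 4]


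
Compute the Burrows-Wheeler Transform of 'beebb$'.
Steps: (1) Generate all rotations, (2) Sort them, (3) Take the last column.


Rotations (sorted):
  0: $beebb -> last char: b
  1: b$beeb -> last char: b
  2: bb$bee -> last char: e
  3: beebb$ -> last char: $
  4: ebb$be -> last char: e
  5: eebb$b -> last char: b


BWT = bbe$eb


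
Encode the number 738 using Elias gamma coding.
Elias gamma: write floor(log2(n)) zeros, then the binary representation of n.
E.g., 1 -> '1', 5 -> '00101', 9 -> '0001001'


num_bits = floor(log2(738)) + 1 = 10
leading_zeros = num_bits - 1 = 9
binary(738) = 1011100010

Elias gamma(738) = '000000000' + '1011100010' = 0000000001011100010 (19 bits)


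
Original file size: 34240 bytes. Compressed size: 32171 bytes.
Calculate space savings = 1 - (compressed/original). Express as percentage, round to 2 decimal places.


ratio = compressed/original = 32171/34240 = 0.939574
savings = 1 - ratio = 1 - 0.939574 = 0.060426
as a percentage: 0.060426 * 100 = 6.04%

Space savings = 1 - 32171/34240 = 6.04%


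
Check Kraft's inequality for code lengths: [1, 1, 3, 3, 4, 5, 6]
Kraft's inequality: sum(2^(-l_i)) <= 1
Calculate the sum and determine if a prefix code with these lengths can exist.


Sum = 2^(-1) + 2^(-1) + 2^(-3) + 2^(-3) + 2^(-4) + 2^(-5) + 2^(-6)
    = 0.5 + 0.5 + 0.125 + 0.125 + 0.0625 + 0.03125 + 0.015625
    = 87/64 = 1.359375
Since 1.359375 > 1, Kraft's inequality is NOT satisfied.
A prefix code with these lengths CANNOT exist.

Kraft sum = 1.359375. Not satisfied.


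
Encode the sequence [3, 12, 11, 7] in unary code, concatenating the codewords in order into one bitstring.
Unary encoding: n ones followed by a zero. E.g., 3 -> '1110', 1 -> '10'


Encode each number as n ones followed by a terminating 0:
  3 -> 1110 (4 bits)
  12 -> 1111111111110 (13 bits)
  11 -> 111111111110 (12 bits)
  7 -> 11111110 (8 bits)
Total length = 4 + 13 + 12 + 8 = 37 bits.

Unary([3, 12, 11, 7]) = 1110111111111111011111111111011111110 (37 bits)


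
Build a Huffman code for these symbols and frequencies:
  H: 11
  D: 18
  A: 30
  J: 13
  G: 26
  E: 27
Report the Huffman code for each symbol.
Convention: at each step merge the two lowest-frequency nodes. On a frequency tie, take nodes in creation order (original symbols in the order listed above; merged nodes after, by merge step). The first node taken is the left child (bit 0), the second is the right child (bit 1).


Huffman tree construction:
Step 1: Merge H(11) + J(13) = 24
Step 2: Merge D(18) + (H+J)(24) = 42
Step 3: Merge G(26) + E(27) = 53
Step 4: Merge A(30) + (D+(H+J))(42) = 72
Step 5: Merge (G+E)(53) + (A+(D+(H+J)))(72) = 125
Read each symbol's code off the tree from the root (left child = 0, right child = 1).

Codes:
  H: 1110 (length 4)
  D: 110 (length 3)
  A: 10 (length 2)
  J: 1111 (length 4)
  G: 00 (length 2)
  E: 01 (length 2)
Average code length: 316/125 = 2.5280 bits/symbol


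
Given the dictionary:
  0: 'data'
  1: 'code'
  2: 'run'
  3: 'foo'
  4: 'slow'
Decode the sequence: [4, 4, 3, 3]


Look up each index in the dictionary:
  4 -> 'slow'
  4 -> 'slow'
  3 -> 'foo'
  3 -> 'foo'

Decoded: "slow slow foo foo"


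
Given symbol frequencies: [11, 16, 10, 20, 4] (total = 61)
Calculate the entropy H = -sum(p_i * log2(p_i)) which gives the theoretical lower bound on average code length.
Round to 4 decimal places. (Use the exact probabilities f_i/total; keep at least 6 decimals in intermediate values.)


Per-symbol terms -p_i * log2(p_i) with p_i = f_i/61:
  p = 11/61 = 0.180328: log2(p) = -2.471306, -p*log2(p) = 0.445645
  p = 16/61 = 0.262295: log2(p) = -1.930737, -p*log2(p) = 0.506423
  p = 10/61 = 0.163934: log2(p) = -2.608809, -p*log2(p) = 0.427674
  p = 20/61 = 0.327869: log2(p) = -1.608809, -p*log2(p) = 0.527478
  p = 4/61 = 0.065574: log2(p) = -3.930737, -p*log2(p) = 0.257753
H = 0.445645 + 0.506423 + 0.427674 + 0.527478 + 0.257753 = 2.164973

H = 2.165 bits/symbol


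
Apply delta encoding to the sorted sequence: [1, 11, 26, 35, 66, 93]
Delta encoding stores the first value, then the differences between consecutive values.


First value: 1
Deltas:
  11 - 1 = 10
  26 - 11 = 15
  35 - 26 = 9
  66 - 35 = 31
  93 - 66 = 27


Delta encoded: [1, 10, 15, 9, 31, 27]


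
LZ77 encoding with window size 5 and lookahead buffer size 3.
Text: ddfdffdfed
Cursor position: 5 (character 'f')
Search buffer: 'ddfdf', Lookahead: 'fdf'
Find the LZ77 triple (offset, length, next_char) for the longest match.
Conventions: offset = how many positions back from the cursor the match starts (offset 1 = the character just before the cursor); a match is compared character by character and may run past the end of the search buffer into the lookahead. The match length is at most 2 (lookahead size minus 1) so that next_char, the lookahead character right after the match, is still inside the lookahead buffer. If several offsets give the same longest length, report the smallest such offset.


Try each offset into the search buffer:
  offset=1 (pos 4, char 'f'): match length 1
  offset=2 (pos 3, char 'd'): match length 0
  offset=3 (pos 2, char 'f'): match length 2
  offset=4 (pos 1, char 'd'): match length 0
  offset=5 (pos 0, char 'd'): match length 0
Longest match has length 2 at offset 3.
next_char = character at position 5 + 2 = 7 -> 'f'

Best match: offset=3, length=2 (matching 'fd' starting at position 2)
LZ77 triple: (3, 2, 'f')


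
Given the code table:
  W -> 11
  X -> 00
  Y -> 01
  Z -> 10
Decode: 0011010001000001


Decoding:
00 -> X
11 -> W
01 -> Y
00 -> X
01 -> Y
00 -> X
00 -> X
01 -> Y


Result: XWYXYXXY


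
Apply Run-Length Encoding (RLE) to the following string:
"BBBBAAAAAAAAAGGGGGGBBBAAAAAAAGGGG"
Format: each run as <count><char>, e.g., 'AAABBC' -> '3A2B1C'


Scanning runs left to right:
  i=0: run of 'B' x 4 -> '4B'
  i=4: run of 'A' x 9 -> '9A'
  i=13: run of 'G' x 6 -> '6G'
  i=19: run of 'B' x 3 -> '3B'
  i=22: run of 'A' x 7 -> '7A'
  i=29: run of 'G' x 4 -> '4G'

RLE = 4B9A6G3B7A4G


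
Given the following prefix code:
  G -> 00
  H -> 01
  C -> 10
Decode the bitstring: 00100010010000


Decoding step by step:
Bits 00 -> G
Bits 10 -> C
Bits 00 -> G
Bits 10 -> C
Bits 01 -> H
Bits 00 -> G
Bits 00 -> G


Decoded message: GCGCHGG


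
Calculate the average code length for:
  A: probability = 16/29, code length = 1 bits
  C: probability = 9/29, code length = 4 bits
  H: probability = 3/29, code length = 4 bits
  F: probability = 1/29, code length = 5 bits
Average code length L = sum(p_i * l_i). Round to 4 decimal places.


Weighted contributions p_i * l_i:
  A: (16/29) * 1 = 16/29
  C: (9/29) * 4 = 36/29
  H: (3/29) * 4 = 12/29
  F: (1/29) * 5 = 5/29
Sum = (16 + 36 + 12 + 5)/29 = 69/29

L = 69/29 = 2.3793 bits/symbol


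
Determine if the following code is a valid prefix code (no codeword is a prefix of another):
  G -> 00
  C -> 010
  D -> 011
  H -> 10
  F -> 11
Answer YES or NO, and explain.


Checking each pair (does one codeword prefix another?):
  G='00' vs C='010': no prefix
  G='00' vs D='011': no prefix
  G='00' vs H='10': no prefix
  G='00' vs F='11': no prefix
  C='010' vs G='00': no prefix
  C='010' vs D='011': no prefix
  C='010' vs H='10': no prefix
  C='010' vs F='11': no prefix
  D='011' vs G='00': no prefix
  D='011' vs C='010': no prefix
  D='011' vs H='10': no prefix
  D='011' vs F='11': no prefix
  H='10' vs G='00': no prefix
  H='10' vs C='010': no prefix
  H='10' vs D='011': no prefix
  H='10' vs F='11': no prefix
  F='11' vs G='00': no prefix
  F='11' vs C='010': no prefix
  F='11' vs D='011': no prefix
  F='11' vs H='10': no prefix
No violation found over all pairs.

YES -- this is a valid prefix code. No codeword is a prefix of any other codeword.


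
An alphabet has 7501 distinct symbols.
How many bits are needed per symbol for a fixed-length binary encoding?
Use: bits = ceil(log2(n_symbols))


log2(7501) = 12.8729
Bracket: 2^12 = 4096 < 7501 <= 2^13 = 8192
So ceil(log2(7501)) = 13

bits = ceil(log2(7501)) = ceil(12.8729) = 13 bits


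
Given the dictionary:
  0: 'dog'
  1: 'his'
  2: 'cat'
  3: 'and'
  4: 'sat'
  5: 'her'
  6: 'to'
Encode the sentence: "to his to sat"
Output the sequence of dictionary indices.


Look up each word in the dictionary:
  'to' -> 6
  'his' -> 1
  'to' -> 6
  'sat' -> 4

Encoded: [6, 1, 6, 4]


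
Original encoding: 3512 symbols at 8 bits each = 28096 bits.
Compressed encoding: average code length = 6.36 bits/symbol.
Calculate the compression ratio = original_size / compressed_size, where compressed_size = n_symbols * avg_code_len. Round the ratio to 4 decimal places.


original_size = n_symbols * orig_bits = 3512 * 8 = 28096 bits
compressed_size = n_symbols * avg_code_len = 3512 * 6.36 = 22336.32 bits
ratio = original_size / compressed_size = 28096 / 22336.32 = 1.2579

Compression ratio = 1.2579


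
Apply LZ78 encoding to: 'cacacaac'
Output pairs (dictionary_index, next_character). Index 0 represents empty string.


LZ78 encoding steps:
Dictionary: {0: ''}
Step 1: w='' (idx 0), next='c' -> output (0, 'c'), add 'c' as idx 1
Step 2: w='' (idx 0), next='a' -> output (0, 'a'), add 'a' as idx 2
Step 3: w='c' (idx 1), next='a' -> output (1, 'a'), add 'ca' as idx 3
Step 4: w='ca' (idx 3), next='a' -> output (3, 'a'), add 'caa' as idx 4
Step 5: w='c' (idx 1), end of input -> output (1, '')


Encoded: [(0, 'c'), (0, 'a'), (1, 'a'), (3, 'a'), (1, '')]


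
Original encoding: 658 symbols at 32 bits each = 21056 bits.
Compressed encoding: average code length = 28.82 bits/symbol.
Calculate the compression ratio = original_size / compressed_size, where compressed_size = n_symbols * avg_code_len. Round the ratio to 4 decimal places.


original_size = n_symbols * orig_bits = 658 * 32 = 21056 bits
compressed_size = n_symbols * avg_code_len = 658 * 28.82 = 18963.56 bits
ratio = original_size / compressed_size = 21056 / 18963.56 = 1.1103

Compression ratio = 1.1103


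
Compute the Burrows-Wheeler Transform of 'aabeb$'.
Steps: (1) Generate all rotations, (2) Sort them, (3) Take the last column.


Rotations (sorted):
  0: $aabeb -> last char: b
  1: aabeb$ -> last char: $
  2: abeb$a -> last char: a
  3: b$aabe -> last char: e
  4: beb$aa -> last char: a
  5: eb$aab -> last char: b


BWT = b$aeab


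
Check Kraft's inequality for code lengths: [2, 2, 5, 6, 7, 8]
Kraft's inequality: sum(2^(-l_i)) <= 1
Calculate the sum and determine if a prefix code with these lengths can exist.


Sum = 2^(-2) + 2^(-2) + 2^(-5) + 2^(-6) + 2^(-7) + 2^(-8)
    = 0.25 + 0.25 + 0.03125 + 0.015625 + 0.0078125 + 0.00390625
    = 143/256 = 0.55859375
Since 0.55859375 <= 1, Kraft's inequality IS satisfied.
A prefix code with these lengths CAN exist.

Kraft sum = 0.55859375. Satisfied.


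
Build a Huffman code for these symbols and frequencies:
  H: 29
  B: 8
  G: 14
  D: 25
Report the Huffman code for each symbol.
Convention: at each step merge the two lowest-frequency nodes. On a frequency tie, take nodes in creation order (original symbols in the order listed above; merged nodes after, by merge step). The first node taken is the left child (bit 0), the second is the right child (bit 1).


Huffman tree construction:
Step 1: Merge B(8) + G(14) = 22
Step 2: Merge (B+G)(22) + D(25) = 47
Step 3: Merge H(29) + ((B+G)+D)(47) = 76
Read each symbol's code off the tree from the root (left child = 0, right child = 1).

Codes:
  H: 0 (length 1)
  B: 100 (length 3)
  G: 101 (length 3)
  D: 11 (length 2)
Average code length: 145/76 = 1.9079 bits/symbol


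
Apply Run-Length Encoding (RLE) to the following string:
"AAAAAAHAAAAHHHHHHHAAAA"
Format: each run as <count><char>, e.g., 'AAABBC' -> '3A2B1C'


Scanning runs left to right:
  i=0: run of 'A' x 6 -> '6A'
  i=6: run of 'H' x 1 -> '1H'
  i=7: run of 'A' x 4 -> '4A'
  i=11: run of 'H' x 7 -> '7H'
  i=18: run of 'A' x 4 -> '4A'

RLE = 6A1H4A7H4A


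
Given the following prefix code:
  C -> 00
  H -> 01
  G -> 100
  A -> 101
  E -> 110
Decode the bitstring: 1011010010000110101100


Decoding step by step:
Bits 101 -> A
Bits 101 -> A
Bits 00 -> C
Bits 100 -> G
Bits 00 -> C
Bits 110 -> E
Bits 101 -> A
Bits 100 -> G


Decoded message: AACGCEAG


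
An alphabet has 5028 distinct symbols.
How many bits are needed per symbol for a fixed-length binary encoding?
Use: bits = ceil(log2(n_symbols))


log2(5028) = 12.2958
Bracket: 2^12 = 4096 < 5028 <= 2^13 = 8192
So ceil(log2(5028)) = 13

bits = ceil(log2(5028)) = ceil(12.2958) = 13 bits


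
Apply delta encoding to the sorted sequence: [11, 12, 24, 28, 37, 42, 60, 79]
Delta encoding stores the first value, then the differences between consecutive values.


First value: 11
Deltas:
  12 - 11 = 1
  24 - 12 = 12
  28 - 24 = 4
  37 - 28 = 9
  42 - 37 = 5
  60 - 42 = 18
  79 - 60 = 19


Delta encoded: [11, 1, 12, 4, 9, 5, 18, 19]


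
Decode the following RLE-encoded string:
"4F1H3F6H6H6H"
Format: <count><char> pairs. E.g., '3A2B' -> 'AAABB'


Expanding each <count><char> pair:
  4F -> 'FFFF'
  1H -> 'H'
  3F -> 'FFF'
  6H -> 'HHHHHH'
  6H -> 'HHHHHH'
  6H -> 'HHHHHH'

Decoded = FFFFHFFFHHHHHHHHHHHHHHHHHH


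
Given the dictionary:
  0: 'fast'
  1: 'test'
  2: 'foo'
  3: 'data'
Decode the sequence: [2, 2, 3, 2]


Look up each index in the dictionary:
  2 -> 'foo'
  2 -> 'foo'
  3 -> 'data'
  2 -> 'foo'

Decoded: "foo foo data foo"


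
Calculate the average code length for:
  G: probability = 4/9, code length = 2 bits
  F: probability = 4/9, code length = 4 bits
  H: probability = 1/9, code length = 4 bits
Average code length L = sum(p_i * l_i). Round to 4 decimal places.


Weighted contributions p_i * l_i:
  G: (4/9) * 2 = 8/9
  F: (4/9) * 4 = 16/9
  H: (1/9) * 4 = 4/9
Sum = (8 + 16 + 4)/9 = 28/9

L = 28/9 = 3.1111 bits/symbol


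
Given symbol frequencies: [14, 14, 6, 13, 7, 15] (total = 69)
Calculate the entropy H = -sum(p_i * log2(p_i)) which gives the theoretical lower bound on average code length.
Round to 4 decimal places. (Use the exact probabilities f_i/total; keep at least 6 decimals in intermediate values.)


Per-symbol terms -p_i * log2(p_i) with p_i = f_i/69:
  p = 14/69 = 0.202899: log2(p) = -2.301170, -p*log2(p) = 0.466904
  p = 14/69 = 0.202899: log2(p) = -2.301170, -p*log2(p) = 0.466904
  p = 6/69 = 0.086957: log2(p) = -3.523562, -p*log2(p) = 0.306397
  p = 13/69 = 0.188406: log2(p) = -2.408085, -p*log2(p) = 0.453697
  p = 7/69 = 0.101449: log2(p) = -3.301170, -p*log2(p) = 0.334901
  p = 15/69 = 0.217391: log2(p) = -2.201634, -p*log2(p) = 0.478616
H = 0.466904 + 0.466904 + 0.306397 + 0.453697 + 0.334901 + 0.478616 = 2.507419

H = 2.5074 bits/symbol


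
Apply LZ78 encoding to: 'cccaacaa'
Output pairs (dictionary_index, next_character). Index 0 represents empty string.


LZ78 encoding steps:
Dictionary: {0: ''}
Step 1: w='' (idx 0), next='c' -> output (0, 'c'), add 'c' as idx 1
Step 2: w='c' (idx 1), next='c' -> output (1, 'c'), add 'cc' as idx 2
Step 3: w='' (idx 0), next='a' -> output (0, 'a'), add 'a' as idx 3
Step 4: w='a' (idx 3), next='c' -> output (3, 'c'), add 'ac' as idx 4
Step 5: w='a' (idx 3), next='a' -> output (3, 'a'), add 'aa' as idx 5


Encoded: [(0, 'c'), (1, 'c'), (0, 'a'), (3, 'c'), (3, 'a')]


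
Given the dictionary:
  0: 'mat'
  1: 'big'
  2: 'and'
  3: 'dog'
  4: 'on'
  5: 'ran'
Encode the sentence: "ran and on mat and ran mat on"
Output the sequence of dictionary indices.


Look up each word in the dictionary:
  'ran' -> 5
  'and' -> 2
  'on' -> 4
  'mat' -> 0
  'and' -> 2
  'ran' -> 5
  'mat' -> 0
  'on' -> 4

Encoded: [5, 2, 4, 0, 2, 5, 0, 4]


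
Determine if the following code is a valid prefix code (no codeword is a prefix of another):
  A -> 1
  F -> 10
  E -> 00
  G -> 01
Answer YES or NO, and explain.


Checking each pair (does one codeword prefix another?):
  A='1' vs F='10': prefix -- VIOLATION

NO -- this is NOT a valid prefix code. A (1) is a prefix of F (10).


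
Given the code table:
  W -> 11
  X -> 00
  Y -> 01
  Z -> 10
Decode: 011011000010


Decoding:
01 -> Y
10 -> Z
11 -> W
00 -> X
00 -> X
10 -> Z


Result: YZWXXZ


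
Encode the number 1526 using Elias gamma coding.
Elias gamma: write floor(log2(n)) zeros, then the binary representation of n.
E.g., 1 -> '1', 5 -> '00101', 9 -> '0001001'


num_bits = floor(log2(1526)) + 1 = 11
leading_zeros = num_bits - 1 = 10
binary(1526) = 10111110110

Elias gamma(1526) = '0000000000' + '10111110110' = 000000000010111110110 (21 bits)


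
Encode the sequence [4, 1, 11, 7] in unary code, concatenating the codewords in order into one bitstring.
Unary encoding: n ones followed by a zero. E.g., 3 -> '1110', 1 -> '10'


Encode each number as n ones followed by a terminating 0:
  4 -> 11110 (5 bits)
  1 -> 10 (2 bits)
  11 -> 111111111110 (12 bits)
  7 -> 11111110 (8 bits)
Total length = 5 + 2 + 12 + 8 = 27 bits.

Unary([4, 1, 11, 7]) = 111101011111111111011111110 (27 bits)


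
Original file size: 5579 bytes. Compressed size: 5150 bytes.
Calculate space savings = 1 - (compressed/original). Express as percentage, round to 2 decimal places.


ratio = compressed/original = 5150/5579 = 0.923104
savings = 1 - ratio = 1 - 0.923104 = 0.076896
as a percentage: 0.076896 * 100 = 7.69%

Space savings = 1 - 5150/5579 = 7.69%


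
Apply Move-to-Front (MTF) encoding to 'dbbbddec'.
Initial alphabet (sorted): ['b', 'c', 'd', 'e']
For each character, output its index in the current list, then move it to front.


MTF encoding:
'd': index 2 in ['b', 'c', 'd', 'e'] -> ['d', 'b', 'c', 'e']
'b': index 1 in ['d', 'b', 'c', 'e'] -> ['b', 'd', 'c', 'e']
'b': index 0 in ['b', 'd', 'c', 'e'] -> ['b', 'd', 'c', 'e']
'b': index 0 in ['b', 'd', 'c', 'e'] -> ['b', 'd', 'c', 'e']
'd': index 1 in ['b', 'd', 'c', 'e'] -> ['d', 'b', 'c', 'e']
'd': index 0 in ['d', 'b', 'c', 'e'] -> ['d', 'b', 'c', 'e']
'e': index 3 in ['d', 'b', 'c', 'e'] -> ['e', 'd', 'b', 'c']
'c': index 3 in ['e', 'd', 'b', 'c'] -> ['c', 'e', 'd', 'b']


Output: [2, 1, 0, 0, 1, 0, 3, 3]


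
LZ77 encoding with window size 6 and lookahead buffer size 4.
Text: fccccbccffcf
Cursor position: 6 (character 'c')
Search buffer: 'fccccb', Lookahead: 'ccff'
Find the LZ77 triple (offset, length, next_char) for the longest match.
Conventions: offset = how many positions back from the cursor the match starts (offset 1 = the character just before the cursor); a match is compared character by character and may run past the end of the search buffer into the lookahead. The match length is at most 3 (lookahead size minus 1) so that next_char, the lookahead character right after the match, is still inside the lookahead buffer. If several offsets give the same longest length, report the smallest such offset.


Try each offset into the search buffer:
  offset=1 (pos 5, char 'b'): match length 0
  offset=2 (pos 4, char 'c'): match length 1
  offset=3 (pos 3, char 'c'): match length 2
  offset=4 (pos 2, char 'c'): match length 2
  offset=5 (pos 1, char 'c'): match length 2
  offset=6 (pos 0, char 'f'): match length 0
Longest match has length 2, found at offsets 3, 4, 5; take the smallest, offset 3.
next_char = character at position 6 + 2 = 8 -> 'f'

Best match: offset=3, length=2 (matching 'cc' starting at position 3)
LZ77 triple: (3, 2, 'f')


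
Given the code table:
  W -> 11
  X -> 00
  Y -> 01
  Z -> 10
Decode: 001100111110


Decoding:
00 -> X
11 -> W
00 -> X
11 -> W
11 -> W
10 -> Z


Result: XWXWWZ


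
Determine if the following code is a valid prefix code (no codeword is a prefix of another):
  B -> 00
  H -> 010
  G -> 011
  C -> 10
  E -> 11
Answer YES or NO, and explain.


Checking each pair (does one codeword prefix another?):
  B='00' vs H='010': no prefix
  B='00' vs G='011': no prefix
  B='00' vs C='10': no prefix
  B='00' vs E='11': no prefix
  H='010' vs B='00': no prefix
  H='010' vs G='011': no prefix
  H='010' vs C='10': no prefix
  H='010' vs E='11': no prefix
  G='011' vs B='00': no prefix
  G='011' vs H='010': no prefix
  G='011' vs C='10': no prefix
  G='011' vs E='11': no prefix
  C='10' vs B='00': no prefix
  C='10' vs H='010': no prefix
  C='10' vs G='011': no prefix
  C='10' vs E='11': no prefix
  E='11' vs B='00': no prefix
  E='11' vs H='010': no prefix
  E='11' vs G='011': no prefix
  E='11' vs C='10': no prefix
No violation found over all pairs.

YES -- this is a valid prefix code. No codeword is a prefix of any other codeword.


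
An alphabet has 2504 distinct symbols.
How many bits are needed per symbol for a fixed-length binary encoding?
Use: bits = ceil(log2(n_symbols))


log2(2504) = 11.29
Bracket: 2^11 = 2048 < 2504 <= 2^12 = 4096
So ceil(log2(2504)) = 12

bits = ceil(log2(2504)) = ceil(11.29) = 12 bits


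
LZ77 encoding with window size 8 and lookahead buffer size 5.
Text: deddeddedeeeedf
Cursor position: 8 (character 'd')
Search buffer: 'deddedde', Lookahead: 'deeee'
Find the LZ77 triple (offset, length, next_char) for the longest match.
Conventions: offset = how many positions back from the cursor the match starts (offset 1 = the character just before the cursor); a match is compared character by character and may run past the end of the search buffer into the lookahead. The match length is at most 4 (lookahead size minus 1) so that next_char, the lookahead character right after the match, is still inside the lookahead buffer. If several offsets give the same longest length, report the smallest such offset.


Try each offset into the search buffer:
  offset=1 (pos 7, char 'e'): match length 0
  offset=2 (pos 6, char 'd'): match length 2
  offset=3 (pos 5, char 'd'): match length 1
  offset=4 (pos 4, char 'e'): match length 0
  offset=5 (pos 3, char 'd'): match length 2
  offset=6 (pos 2, char 'd'): match length 1
  offset=7 (pos 1, char 'e'): match length 0
  offset=8 (pos 0, char 'd'): match length 2
Longest match has length 2, found at offsets 2, 5, 8; take the smallest, offset 2.
next_char = character at position 8 + 2 = 10 -> 'e'

Best match: offset=2, length=2 (matching 'de' starting at position 6)
LZ77 triple: (2, 2, 'e')


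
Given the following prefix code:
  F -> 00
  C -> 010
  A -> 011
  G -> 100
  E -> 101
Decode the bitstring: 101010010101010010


Decoding step by step:
Bits 101 -> E
Bits 010 -> C
Bits 010 -> C
Bits 101 -> E
Bits 010 -> C
Bits 010 -> C


Decoded message: ECCECC


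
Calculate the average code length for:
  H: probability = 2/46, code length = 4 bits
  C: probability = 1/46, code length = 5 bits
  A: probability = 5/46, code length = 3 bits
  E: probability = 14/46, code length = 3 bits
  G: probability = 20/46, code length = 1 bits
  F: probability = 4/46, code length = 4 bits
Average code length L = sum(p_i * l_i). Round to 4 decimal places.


Weighted contributions p_i * l_i:
  H: (2/46) * 4 = 8/46
  C: (1/46) * 5 = 5/46
  A: (5/46) * 3 = 15/46
  E: (14/46) * 3 = 42/46
  G: (20/46) * 1 = 20/46
  F: (4/46) * 4 = 16/46
Sum = (8 + 5 + 15 + 42 + 20 + 16)/46 = 106/46

L = 106/46 = 2.3043 bits/symbol


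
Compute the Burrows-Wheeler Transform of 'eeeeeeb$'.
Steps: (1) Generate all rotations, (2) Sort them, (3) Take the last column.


Rotations (sorted):
  0: $eeeeeeb -> last char: b
  1: b$eeeeee -> last char: e
  2: eb$eeeee -> last char: e
  3: eeb$eeee -> last char: e
  4: eeeb$eee -> last char: e
  5: eeeeb$ee -> last char: e
  6: eeeeeb$e -> last char: e
  7: eeeeeeb$ -> last char: $


BWT = beeeeee$


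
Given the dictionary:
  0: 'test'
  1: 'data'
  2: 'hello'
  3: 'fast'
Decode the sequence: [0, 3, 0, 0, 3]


Look up each index in the dictionary:
  0 -> 'test'
  3 -> 'fast'
  0 -> 'test'
  0 -> 'test'
  3 -> 'fast'

Decoded: "test fast test test fast"


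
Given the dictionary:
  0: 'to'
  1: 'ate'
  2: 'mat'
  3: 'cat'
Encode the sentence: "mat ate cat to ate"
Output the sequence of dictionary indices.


Look up each word in the dictionary:
  'mat' -> 2
  'ate' -> 1
  'cat' -> 3
  'to' -> 0
  'ate' -> 1

Encoded: [2, 1, 3, 0, 1]


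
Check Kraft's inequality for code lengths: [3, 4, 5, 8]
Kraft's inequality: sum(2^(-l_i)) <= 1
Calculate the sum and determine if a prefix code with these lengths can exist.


Sum = 2^(-3) + 2^(-4) + 2^(-5) + 2^(-8)
    = 0.125 + 0.0625 + 0.03125 + 0.00390625
    = 57/256 = 0.22265625
Since 0.22265625 <= 1, Kraft's inequality IS satisfied.
A prefix code with these lengths CAN exist.

Kraft sum = 0.22265625. Satisfied.


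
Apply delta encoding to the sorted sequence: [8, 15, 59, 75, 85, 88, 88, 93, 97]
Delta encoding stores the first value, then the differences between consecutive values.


First value: 8
Deltas:
  15 - 8 = 7
  59 - 15 = 44
  75 - 59 = 16
  85 - 75 = 10
  88 - 85 = 3
  88 - 88 = 0
  93 - 88 = 5
  97 - 93 = 4


Delta encoded: [8, 7, 44, 16, 10, 3, 0, 5, 4]


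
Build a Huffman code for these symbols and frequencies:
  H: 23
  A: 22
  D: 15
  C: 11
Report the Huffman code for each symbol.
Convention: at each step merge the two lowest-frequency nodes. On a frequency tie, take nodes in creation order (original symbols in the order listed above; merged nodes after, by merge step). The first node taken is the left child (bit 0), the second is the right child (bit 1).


Huffman tree construction:
Step 1: Merge C(11) + D(15) = 26
Step 2: Merge A(22) + H(23) = 45
Step 3: Merge (C+D)(26) + (A+H)(45) = 71
Read each symbol's code off the tree from the root (left child = 0, right child = 1).

Codes:
  H: 11 (length 2)
  A: 10 (length 2)
  D: 01 (length 2)
  C: 00 (length 2)
Average code length: 142/71 = 2.0000 bits/symbol


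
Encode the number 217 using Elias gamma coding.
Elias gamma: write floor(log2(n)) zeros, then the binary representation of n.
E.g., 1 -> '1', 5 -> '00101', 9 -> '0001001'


num_bits = floor(log2(217)) + 1 = 8
leading_zeros = num_bits - 1 = 7
binary(217) = 11011001

Elias gamma(217) = '0000000' + '11011001' = 000000011011001 (15 bits)


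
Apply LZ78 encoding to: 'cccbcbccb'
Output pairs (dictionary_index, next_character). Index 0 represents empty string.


LZ78 encoding steps:
Dictionary: {0: ''}
Step 1: w='' (idx 0), next='c' -> output (0, 'c'), add 'c' as idx 1
Step 2: w='c' (idx 1), next='c' -> output (1, 'c'), add 'cc' as idx 2
Step 3: w='' (idx 0), next='b' -> output (0, 'b'), add 'b' as idx 3
Step 4: w='c' (idx 1), next='b' -> output (1, 'b'), add 'cb' as idx 4
Step 5: w='cc' (idx 2), next='b' -> output (2, 'b'), add 'ccb' as idx 5


Encoded: [(0, 'c'), (1, 'c'), (0, 'b'), (1, 'b'), (2, 'b')]


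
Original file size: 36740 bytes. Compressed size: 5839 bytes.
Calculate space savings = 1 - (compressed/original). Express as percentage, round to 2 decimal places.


ratio = compressed/original = 5839/36740 = 0.158928
savings = 1 - ratio = 1 - 0.158928 = 0.841072
as a percentage: 0.841072 * 100 = 84.11%

Space savings = 1 - 5839/36740 = 84.11%


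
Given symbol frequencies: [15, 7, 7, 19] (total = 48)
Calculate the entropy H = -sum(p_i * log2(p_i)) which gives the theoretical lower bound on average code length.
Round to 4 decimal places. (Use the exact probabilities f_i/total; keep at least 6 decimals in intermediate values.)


Per-symbol terms -p_i * log2(p_i) with p_i = f_i/48:
  p = 15/48 = 0.312500: log2(p) = -1.678072, -p*log2(p) = 0.524397
  p = 7/48 = 0.145833: log2(p) = -2.777608, -p*log2(p) = 0.405068
  p = 7/48 = 0.145833: log2(p) = -2.777608, -p*log2(p) = 0.405068
  p = 19/48 = 0.395833: log2(p) = -1.337035, -p*log2(p) = 0.529243
H = 0.524397 + 0.405068 + 0.405068 + 0.529243 = 1.863776

H = 1.8638 bits/symbol


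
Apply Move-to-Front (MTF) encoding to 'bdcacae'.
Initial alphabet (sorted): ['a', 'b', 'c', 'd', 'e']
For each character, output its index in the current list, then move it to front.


MTF encoding:
'b': index 1 in ['a', 'b', 'c', 'd', 'e'] -> ['b', 'a', 'c', 'd', 'e']
'd': index 3 in ['b', 'a', 'c', 'd', 'e'] -> ['d', 'b', 'a', 'c', 'e']
'c': index 3 in ['d', 'b', 'a', 'c', 'e'] -> ['c', 'd', 'b', 'a', 'e']
'a': index 3 in ['c', 'd', 'b', 'a', 'e'] -> ['a', 'c', 'd', 'b', 'e']
'c': index 1 in ['a', 'c', 'd', 'b', 'e'] -> ['c', 'a', 'd', 'b', 'e']
'a': index 1 in ['c', 'a', 'd', 'b', 'e'] -> ['a', 'c', 'd', 'b', 'e']
'e': index 4 in ['a', 'c', 'd', 'b', 'e'] -> ['e', 'a', 'c', 'd', 'b']


Output: [1, 3, 3, 3, 1, 1, 4]


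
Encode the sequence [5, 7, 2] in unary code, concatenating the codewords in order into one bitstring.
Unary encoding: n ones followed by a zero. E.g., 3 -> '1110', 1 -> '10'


Encode each number as n ones followed by a terminating 0:
  5 -> 111110 (6 bits)
  7 -> 11111110 (8 bits)
  2 -> 110 (3 bits)
Total length = 6 + 8 + 3 = 17 bits.

Unary([5, 7, 2]) = 11111011111110110 (17 bits)


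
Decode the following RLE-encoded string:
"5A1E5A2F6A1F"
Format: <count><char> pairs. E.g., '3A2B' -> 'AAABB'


Expanding each <count><char> pair:
  5A -> 'AAAAA'
  1E -> 'E'
  5A -> 'AAAAA'
  2F -> 'FF'
  6A -> 'AAAAAA'
  1F -> 'F'

Decoded = AAAAAEAAAAAFFAAAAAAF


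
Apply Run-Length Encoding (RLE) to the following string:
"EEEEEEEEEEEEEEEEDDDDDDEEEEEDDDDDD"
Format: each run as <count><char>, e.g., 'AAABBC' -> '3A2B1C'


Scanning runs left to right:
  i=0: run of 'E' x 16 -> '16E'
  i=16: run of 'D' x 6 -> '6D'
  i=22: run of 'E' x 5 -> '5E'
  i=27: run of 'D' x 6 -> '6D'

RLE = 16E6D5E6D


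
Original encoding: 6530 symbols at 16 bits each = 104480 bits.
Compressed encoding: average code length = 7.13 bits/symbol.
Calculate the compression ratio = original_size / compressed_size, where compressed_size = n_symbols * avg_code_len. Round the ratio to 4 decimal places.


original_size = n_symbols * orig_bits = 6530 * 16 = 104480 bits
compressed_size = n_symbols * avg_code_len = 6530 * 7.13 = 46558.9 bits
ratio = original_size / compressed_size = 104480 / 46558.9 = 2.244

Compression ratio = 2.244


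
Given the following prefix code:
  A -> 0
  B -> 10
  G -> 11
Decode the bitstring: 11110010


Decoding step by step:
Bits 11 -> G
Bits 11 -> G
Bits 0 -> A
Bits 0 -> A
Bits 10 -> B


Decoded message: GGAAB


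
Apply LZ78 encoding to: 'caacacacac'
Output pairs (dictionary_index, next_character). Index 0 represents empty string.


LZ78 encoding steps:
Dictionary: {0: ''}
Step 1: w='' (idx 0), next='c' -> output (0, 'c'), add 'c' as idx 1
Step 2: w='' (idx 0), next='a' -> output (0, 'a'), add 'a' as idx 2
Step 3: w='a' (idx 2), next='c' -> output (2, 'c'), add 'ac' as idx 3
Step 4: w='ac' (idx 3), next='a' -> output (3, 'a'), add 'aca' as idx 4
Step 5: w='c' (idx 1), next='a' -> output (1, 'a'), add 'ca' as idx 5
Step 6: w='c' (idx 1), end of input -> output (1, '')


Encoded: [(0, 'c'), (0, 'a'), (2, 'c'), (3, 'a'), (1, 'a'), (1, '')]


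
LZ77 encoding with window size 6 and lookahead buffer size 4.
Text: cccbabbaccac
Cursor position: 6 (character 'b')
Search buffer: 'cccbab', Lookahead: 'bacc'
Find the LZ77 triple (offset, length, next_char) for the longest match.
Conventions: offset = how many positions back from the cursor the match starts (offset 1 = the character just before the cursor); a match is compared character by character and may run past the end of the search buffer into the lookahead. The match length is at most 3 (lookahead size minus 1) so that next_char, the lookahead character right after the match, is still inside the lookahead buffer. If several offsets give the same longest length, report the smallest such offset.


Try each offset into the search buffer:
  offset=1 (pos 5, char 'b'): match length 1
  offset=2 (pos 4, char 'a'): match length 0
  offset=3 (pos 3, char 'b'): match length 2
  offset=4 (pos 2, char 'c'): match length 0
  offset=5 (pos 1, char 'c'): match length 0
  offset=6 (pos 0, char 'c'): match length 0
Longest match has length 2 at offset 3.
next_char = character at position 6 + 2 = 8 -> 'c'

Best match: offset=3, length=2 (matching 'ba' starting at position 3)
LZ77 triple: (3, 2, 'c')


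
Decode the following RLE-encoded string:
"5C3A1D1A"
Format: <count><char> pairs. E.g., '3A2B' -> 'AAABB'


Expanding each <count><char> pair:
  5C -> 'CCCCC'
  3A -> 'AAA'
  1D -> 'D'
  1A -> 'A'

Decoded = CCCCCAAADA


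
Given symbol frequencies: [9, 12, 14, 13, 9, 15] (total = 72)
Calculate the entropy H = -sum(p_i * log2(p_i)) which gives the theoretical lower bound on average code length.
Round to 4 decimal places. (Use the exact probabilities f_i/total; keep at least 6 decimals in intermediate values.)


Per-symbol terms -p_i * log2(p_i) with p_i = f_i/72:
  p = 9/72 = 0.125000: log2(p) = -3.000000, -p*log2(p) = 0.375000
  p = 12/72 = 0.166667: log2(p) = -2.584963, -p*log2(p) = 0.430827
  p = 14/72 = 0.194444: log2(p) = -2.362570, -p*log2(p) = 0.459389
  p = 13/72 = 0.180556: log2(p) = -2.469485, -p*log2(p) = 0.445879
  p = 9/72 = 0.125000: log2(p) = -3.000000, -p*log2(p) = 0.375000
  p = 15/72 = 0.208333: log2(p) = -2.263034, -p*log2(p) = 0.471466
H = 0.375000 + 0.430827 + 0.459389 + 0.445879 + 0.375000 + 0.471466 = 2.557561

H = 2.5576 bits/symbol


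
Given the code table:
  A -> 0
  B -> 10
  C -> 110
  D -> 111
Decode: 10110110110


Decoding:
10 -> B
110 -> C
110 -> C
110 -> C


Result: BCCC


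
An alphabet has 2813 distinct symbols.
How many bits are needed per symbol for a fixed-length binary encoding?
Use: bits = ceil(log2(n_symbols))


log2(2813) = 11.4579
Bracket: 2^11 = 2048 < 2813 <= 2^12 = 4096
So ceil(log2(2813)) = 12

bits = ceil(log2(2813)) = ceil(11.4579) = 12 bits


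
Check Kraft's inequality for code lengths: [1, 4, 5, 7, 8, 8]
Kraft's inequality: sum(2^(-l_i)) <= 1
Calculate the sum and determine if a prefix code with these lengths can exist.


Sum = 2^(-1) + 2^(-4) + 2^(-5) + 2^(-7) + 2^(-8) + 2^(-8)
    = 0.5 + 0.0625 + 0.03125 + 0.0078125 + 0.00390625 + 0.00390625
    = 156/256 = 0.609375
Since 0.609375 <= 1, Kraft's inequality IS satisfied.
A prefix code with these lengths CAN exist.

Kraft sum = 0.609375. Satisfied.


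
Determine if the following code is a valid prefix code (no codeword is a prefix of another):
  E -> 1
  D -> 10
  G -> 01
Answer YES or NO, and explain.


Checking each pair (does one codeword prefix another?):
  E='1' vs D='10': prefix -- VIOLATION

NO -- this is NOT a valid prefix code. E (1) is a prefix of D (10).


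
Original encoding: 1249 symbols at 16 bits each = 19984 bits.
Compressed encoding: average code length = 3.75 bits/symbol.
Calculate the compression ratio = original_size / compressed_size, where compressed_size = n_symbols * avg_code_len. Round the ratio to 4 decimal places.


original_size = n_symbols * orig_bits = 1249 * 16 = 19984 bits
compressed_size = n_symbols * avg_code_len = 1249 * 3.75 = 4683.75 bits
ratio = original_size / compressed_size = 19984 / 4683.75 = 4.2667

Compression ratio = 4.2667


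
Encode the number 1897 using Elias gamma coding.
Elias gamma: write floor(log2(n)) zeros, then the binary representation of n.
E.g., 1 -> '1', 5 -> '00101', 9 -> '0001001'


num_bits = floor(log2(1897)) + 1 = 11
leading_zeros = num_bits - 1 = 10
binary(1897) = 11101101001

Elias gamma(1897) = '0000000000' + '11101101001' = 000000000011101101001 (21 bits)


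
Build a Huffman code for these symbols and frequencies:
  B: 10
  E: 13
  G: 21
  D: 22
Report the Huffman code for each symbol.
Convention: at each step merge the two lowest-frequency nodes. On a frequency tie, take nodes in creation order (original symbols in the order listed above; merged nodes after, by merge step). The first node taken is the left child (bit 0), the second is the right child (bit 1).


Huffman tree construction:
Step 1: Merge B(10) + E(13) = 23
Step 2: Merge G(21) + D(22) = 43
Step 3: Merge (B+E)(23) + (G+D)(43) = 66
Read each symbol's code off the tree from the root (left child = 0, right child = 1).

Codes:
  B: 00 (length 2)
  E: 01 (length 2)
  G: 10 (length 2)
  D: 11 (length 2)
Average code length: 132/66 = 2.0000 bits/symbol


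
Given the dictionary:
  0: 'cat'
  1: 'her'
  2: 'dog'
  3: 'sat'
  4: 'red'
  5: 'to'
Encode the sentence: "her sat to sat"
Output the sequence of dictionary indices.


Look up each word in the dictionary:
  'her' -> 1
  'sat' -> 3
  'to' -> 5
  'sat' -> 3

Encoded: [1, 3, 5, 3]


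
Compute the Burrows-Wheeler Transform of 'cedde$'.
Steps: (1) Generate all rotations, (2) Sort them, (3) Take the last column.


Rotations (sorted):
  0: $cedde -> last char: e
  1: cedde$ -> last char: $
  2: dde$ce -> last char: e
  3: de$ced -> last char: d
  4: e$cedd -> last char: d
  5: edde$c -> last char: c


BWT = e$eddc


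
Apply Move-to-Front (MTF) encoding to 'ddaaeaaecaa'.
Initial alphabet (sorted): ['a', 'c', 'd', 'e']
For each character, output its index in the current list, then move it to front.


MTF encoding:
'd': index 2 in ['a', 'c', 'd', 'e'] -> ['d', 'a', 'c', 'e']
'd': index 0 in ['d', 'a', 'c', 'e'] -> ['d', 'a', 'c', 'e']
'a': index 1 in ['d', 'a', 'c', 'e'] -> ['a', 'd', 'c', 'e']
'a': index 0 in ['a', 'd', 'c', 'e'] -> ['a', 'd', 'c', 'e']
'e': index 3 in ['a', 'd', 'c', 'e'] -> ['e', 'a', 'd', 'c']
'a': index 1 in ['e', 'a', 'd', 'c'] -> ['a', 'e', 'd', 'c']
'a': index 0 in ['a', 'e', 'd', 'c'] -> ['a', 'e', 'd', 'c']
'e': index 1 in ['a', 'e', 'd', 'c'] -> ['e', 'a', 'd', 'c']
'c': index 3 in ['e', 'a', 'd', 'c'] -> ['c', 'e', 'a', 'd']
'a': index 2 in ['c', 'e', 'a', 'd'] -> ['a', 'c', 'e', 'd']
'a': index 0 in ['a', 'c', 'e', 'd'] -> ['a', 'c', 'e', 'd']


Output: [2, 0, 1, 0, 3, 1, 0, 1, 3, 2, 0]


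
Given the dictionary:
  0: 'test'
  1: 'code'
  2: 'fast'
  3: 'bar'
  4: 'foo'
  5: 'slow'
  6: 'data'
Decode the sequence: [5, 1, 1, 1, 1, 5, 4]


Look up each index in the dictionary:
  5 -> 'slow'
  1 -> 'code'
  1 -> 'code'
  1 -> 'code'
  1 -> 'code'
  5 -> 'slow'
  4 -> 'foo'

Decoded: "slow code code code code slow foo"


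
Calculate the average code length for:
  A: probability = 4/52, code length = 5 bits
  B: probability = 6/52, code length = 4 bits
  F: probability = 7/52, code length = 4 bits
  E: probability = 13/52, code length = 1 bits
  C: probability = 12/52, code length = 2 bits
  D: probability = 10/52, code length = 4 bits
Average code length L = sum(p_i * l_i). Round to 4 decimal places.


Weighted contributions p_i * l_i:
  A: (4/52) * 5 = 20/52
  B: (6/52) * 4 = 24/52
  F: (7/52) * 4 = 28/52
  E: (13/52) * 1 = 13/52
  C: (12/52) * 2 = 24/52
  D: (10/52) * 4 = 40/52
Sum = (20 + 24 + 28 + 13 + 24 + 40)/52 = 149/52

L = 149/52 = 2.8654 bits/symbol


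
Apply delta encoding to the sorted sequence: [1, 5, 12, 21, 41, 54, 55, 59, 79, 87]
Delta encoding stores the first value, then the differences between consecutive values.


First value: 1
Deltas:
  5 - 1 = 4
  12 - 5 = 7
  21 - 12 = 9
  41 - 21 = 20
  54 - 41 = 13
  55 - 54 = 1
  59 - 55 = 4
  79 - 59 = 20
  87 - 79 = 8


Delta encoded: [1, 4, 7, 9, 20, 13, 1, 4, 20, 8]


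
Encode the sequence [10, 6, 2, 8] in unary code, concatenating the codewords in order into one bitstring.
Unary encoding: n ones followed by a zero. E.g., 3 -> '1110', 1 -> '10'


Encode each number as n ones followed by a terminating 0:
  10 -> 11111111110 (11 bits)
  6 -> 1111110 (7 bits)
  2 -> 110 (3 bits)
  8 -> 111111110 (9 bits)
Total length = 11 + 7 + 3 + 9 = 30 bits.

Unary([10, 6, 2, 8]) = 111111111101111110110111111110 (30 bits)
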